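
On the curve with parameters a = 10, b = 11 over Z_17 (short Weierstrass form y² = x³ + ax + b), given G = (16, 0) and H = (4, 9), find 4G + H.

(4, 9)

First 4G:
Repeated addition: build up to 4G.
2G: (16, 0) + (16, 0): same x and y₁ ≡ -y₂, so the sum is O.
3G: O + (16, 0) = (16, 0) (identity).
4G: (16, 0) + (16, 0): same x and y₁ ≡ -y₂, so the sum is O.
4G = O.
Finally 4G + H:
O + (4, 9) = (4, 9) (identity).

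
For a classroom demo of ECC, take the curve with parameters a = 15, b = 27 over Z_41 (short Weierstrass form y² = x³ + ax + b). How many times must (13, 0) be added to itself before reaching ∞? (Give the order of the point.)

2P: (13, 0) + (13, 0): same x and y₁ ≡ -y₂, so the sum is ∞.
2P = ∞, so the order is 2.

2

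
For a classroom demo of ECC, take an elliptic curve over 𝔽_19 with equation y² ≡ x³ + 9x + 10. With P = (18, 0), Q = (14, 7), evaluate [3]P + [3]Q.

(3, 11)

First 3P:
Repeated addition: build up to 3P.
2P: (18, 0) + (18, 0): same x and y₁ ≡ -y₂, so the sum is ∞.
3P: ∞ + (18, 0) = (18, 0) (identity).
3P = (18, 0).
Next 3Q:
Repeated addition: build up to 3Q.
2Q: tangent at (14, 7): λ = (3·14² + 9)/(2·7) ≡ 8/14. 14⁻¹ ≡ 15 (mod 19) since 14·15 = 210 ≡ 1, so λ ≡ 8·15 ≡ 6.
  x = λ² - 14 - 14 = 36 - 28 ≡ 8; y = λ·(14 - 8) - 7 ≡ 10. → (8, 10)
3Q: (8, 10) + (14, 7). λ = (7 - 10)/(14 - 8) ≡ 16/6 mod 19. 6⁻¹ ≡ 16 (mod 19), so λ ≡ 9.
  x = λ² - 8 - 14 = 81 - 22 ≡ 2; y = λ·(8 - 2) - 10 ≡ 6. → (2, 6)
3Q = (2, 6).
Finally 3P + 3Q:
(18, 0) + (2, 6). λ = (6 - 0)/(2 - 18) ≡ 6/3 mod 19. 3⁻¹ ≡ 13 (mod 19), so λ ≡ 2.
  x = λ² - 18 - 2 = 4 - 20 ≡ 3; y = λ·(18 - 3) - 0 ≡ 11. → (3, 11)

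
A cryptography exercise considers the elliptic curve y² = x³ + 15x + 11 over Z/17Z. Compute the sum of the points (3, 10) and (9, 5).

(3, 10) + (9, 5). λ = (5 - 10)/(9 - 3) ≡ 12/6 mod 17. 6⁻¹ ≡ 3 (mod 17), so λ ≡ 2.
  x = λ² - 3 - 9 = 4 - 12 ≡ 9; y = λ·(3 - 9) - 10 ≡ 12. → (9, 12)

(9, 12)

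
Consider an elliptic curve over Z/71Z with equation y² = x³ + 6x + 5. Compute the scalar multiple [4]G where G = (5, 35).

(26, 22)

Double-and-add on 4 = (100)₂. Start with G = (5, 35) for the leading 1-bit.
double: tangent at (5, 35): λ = (3·5² + 6)/(2·35) ≡ 10/70. 70⁻¹ ≡ 70 (mod 71) since 70·70 = 4900 ≡ 1, so λ ≡ 10·70 ≡ 61.
  x = λ² - 5 - 5 = 3721 - 10 ≡ 19; y = λ·(5 - 19) - 35 ≡ 34. → (19, 34)
double: tangent at (19, 34): λ = (3·19² + 6)/(2·34) ≡ 24/68. 68⁻¹ ≡ 47 (mod 71) since 68·47 = 3196 ≡ 1, so λ ≡ 24·47 ≡ 63.
  x = λ² - 19 - 19 = 3969 - 38 ≡ 26; y = λ·(19 - 26) - 34 ≡ 22. → (26, 22)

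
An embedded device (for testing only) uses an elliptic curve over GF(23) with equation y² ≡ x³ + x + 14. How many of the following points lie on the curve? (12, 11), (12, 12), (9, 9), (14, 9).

3

(12, 11): 11² ≡ 6, rhs ≡ 6 → on.
(12, 12): 12² ≡ 6, rhs ≡ 6 → on.
(9, 9): 9² ≡ 12, rhs ≡ 16 → off.
(14, 9): 9² ≡ 12, rhs ≡ 12 → on.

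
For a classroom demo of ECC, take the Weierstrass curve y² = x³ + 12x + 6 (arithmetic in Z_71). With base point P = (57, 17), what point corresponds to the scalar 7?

(2, 40)

Double-and-add on 7 = (111)₂. Start with P = (57, 17) for the leading 1-bit.
double: tangent at (57, 17): λ = (3·57² + 12)/(2·17) ≡ 32/34. 34⁻¹ ≡ 23 (mod 71) since 34·23 = 782 ≡ 1, so λ ≡ 32·23 ≡ 26.
  x = λ² - 57 - 57 = 676 - 114 ≡ 65; y = λ·(57 - 65) - 17 ≡ 59. → (65, 59)
add P: (65, 59) + (57, 17). λ = (17 - 59)/(57 - 65) ≡ 29/63 mod 71. 63⁻¹ ≡ 62 (mod 71) since 63·62 = 3906 ≡ 1, so λ ≡ 23.
  x = λ² - 65 - 57 = 529 - 122 ≡ 52; y = λ·(65 - 52) - 59 ≡ 27. → (52, 27)
double: tangent at (52, 27): λ = (3·52² + 12)/(2·27) ≡ 30/54. 54⁻¹ ≡ 25 (mod 71) since 54·25 = 1350 ≡ 1, so λ ≡ 30·25 ≡ 40.
  x = λ² - 52 - 52 = 1600 - 104 ≡ 5; y = λ·(52 - 5) - 27 ≡ 7. → (5, 7)
add P: (5, 7) + (57, 17). λ = (17 - 7)/(57 - 5) ≡ 10/52 mod 71. 52⁻¹ ≡ 56 (mod 71) since 52·56 = 2912 ≡ 1, so λ ≡ 63.
  x = λ² - 5 - 57 = 3969 - 62 ≡ 2; y = λ·(5 - 2) - 7 ≡ 40. → (2, 40)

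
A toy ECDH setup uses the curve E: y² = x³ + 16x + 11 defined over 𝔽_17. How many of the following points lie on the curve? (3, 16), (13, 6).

(3, 16): 16² ≡ 1, rhs ≡ 1 → on.
(13, 6): 6² ≡ 2, rhs ≡ 2 → on.

2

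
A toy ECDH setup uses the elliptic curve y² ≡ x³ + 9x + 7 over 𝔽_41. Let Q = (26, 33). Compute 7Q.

Repeated addition: build up to 7Q.
2Q: tangent at (26, 33): λ = (3·26² + 9)/(2·33) ≡ 28/25. 25⁻¹ ≡ 23 (mod 41) since 25·23 = 575 ≡ 1, so λ ≡ 28·23 ≡ 29.
  x = λ² - 26 - 26 = 841 - 52 ≡ 10; y = λ·(26 - 10) - 33 ≡ 21. → (10, 21)
3Q: (10, 21) + (26, 33). λ = (33 - 21)/(26 - 10) ≡ 12/16 mod 41. 16⁻¹ ≡ 18 (mod 41), so λ ≡ 11.
  x = λ² - 10 - 26 = 121 - 36 ≡ 3; y = λ·(10 - 3) - 21 ≡ 15. → (3, 15)
4Q: (3, 15) + (26, 33). λ = (33 - 15)/(26 - 3) ≡ 18/23 mod 41. 23⁻¹ ≡ 25 (mod 41) since 23·25 = 575 ≡ 1, so λ ≡ 40.
  x = λ² - 3 - 26 = 1600 - 29 ≡ 13; y = λ·(3 - 13) - 15 ≡ 36. → (13, 36)
5Q: (13, 36) + (26, 33). λ = (33 - 36)/(26 - 13) ≡ 38/13 mod 41. 13⁻¹ ≡ 19 (mod 41) since 13·19 = 247 ≡ 1, so λ ≡ 25.
  x = λ² - 13 - 26 = 625 - 39 ≡ 12; y = λ·(13 - 12) - 36 ≡ 30. → (12, 30)
6Q: (12, 30) + (26, 33). λ = (33 - 30)/(26 - 12) ≡ 3/14 mod 41. 14⁻¹ ≡ 3 (mod 41) since 14·3 = 42 ≡ 1, so λ ≡ 9.
  x = λ² - 12 - 26 = 81 - 38 ≡ 2; y = λ·(12 - 2) - 30 ≡ 19. → (2, 19)
7Q: (2, 19) + (26, 33). λ = (33 - 19)/(26 - 2) ≡ 14/24 mod 41. 24⁻¹ ≡ 12 (mod 41), so λ ≡ 4.
  x = λ² - 2 - 26 = 16 - 28 ≡ 29; y = λ·(2 - 29) - 19 ≡ 37. → (29, 37)

(29, 37)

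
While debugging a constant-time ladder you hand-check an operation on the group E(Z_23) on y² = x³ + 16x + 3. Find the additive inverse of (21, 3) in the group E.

(21, 20)

-(21, 3) = (21, -3 mod 23) = (21, 20).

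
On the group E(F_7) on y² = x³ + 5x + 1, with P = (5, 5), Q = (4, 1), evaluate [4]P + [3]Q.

(4, 6)

First 4P:
Double-and-add on 4 = (100)₂. Start with P = (5, 5) for the leading 1-bit.
double: tangent at (5, 5): λ = (3·5² + 5)/(2·5) ≡ 3/3. 3⁻¹ ≡ 5 (mod 7) since 3·5 = 15 ≡ 1, so λ ≡ 3·5 ≡ 1.
  x = λ² - 5 - 5 = 1 - 10 ≡ 5; y = λ·(5 - 5) - 5 ≡ 2. → (5, 2)
double: tangent at (5, 2): λ = (3·5² + 5)/(2·2) ≡ 3/4. 4⁻¹ ≡ 2 (mod 7), so λ ≡ 3·2 ≡ 6.
  x = λ² - 5 - 5 = 36 - 10 ≡ 5; y = λ·(5 - 5) - 2 ≡ 5. → (5, 5)
4P = (5, 5).
Next 3Q:
Repeated addition: build up to 3Q.
2Q: tangent at (4, 1): λ = (3·4² + 5)/(2·1) ≡ 4/2. 2⁻¹ ≡ 4 (mod 7), so λ ≡ 4·4 ≡ 2.
  x = λ² - 4 - 4 = 4 - 8 ≡ 3; y = λ·(4 - 3) - 1 ≡ 1. → (3, 1)
3Q: (3, 1) + (4, 1). λ = (1 - 1)/(4 - 3) ≡ 0/1 mod 7. 1⁻¹ ≡ 1 (mod 7), so λ ≡ 0.
  x = λ² - 3 - 4 = 0 - 7 ≡ 0; y = λ·(3 - 0) - 1 ≡ 6. → (0, 6)
3Q = (0, 6).
Finally 4P + 3Q:
(5, 5) + (0, 6). λ = (6 - 5)/(0 - 5) ≡ 1/2 mod 7. 2⁻¹ ≡ 4 (mod 7), so λ ≡ 4.
  x = λ² - 5 - 0 = 16 - 5 ≡ 4; y = λ·(5 - 4) - 5 ≡ 6. → (4, 6)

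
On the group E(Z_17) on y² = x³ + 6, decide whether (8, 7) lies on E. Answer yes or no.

y² = 7² ≡ 15; x³ + 0x + 6 = 518 ≡ 8 (mod 17). 15 ≠ 8.

no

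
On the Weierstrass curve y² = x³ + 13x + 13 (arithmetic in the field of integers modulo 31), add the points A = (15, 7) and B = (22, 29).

(14, 5)

(15, 7) + (22, 29). λ = (29 - 7)/(22 - 15) ≡ 22/7 mod 31. 7⁻¹ ≡ 9 (mod 31), so λ ≡ 12.
  x = λ² - 15 - 22 = 144 - 37 ≡ 14; y = λ·(15 - 14) - 7 ≡ 5. → (14, 5)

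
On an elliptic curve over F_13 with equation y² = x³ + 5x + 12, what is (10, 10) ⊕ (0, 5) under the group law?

(0, 8)

(10, 10) + (0, 5). λ = (5 - 10)/(0 - 10) ≡ 8/3 mod 13. 3⁻¹ ≡ 9 (mod 13) since 3·9 = 27 ≡ 1, so λ ≡ 7.
  x = λ² - 10 - 0 = 49 - 10 ≡ 0; y = λ·(10 - 0) - 10 ≡ 8. → (0, 8)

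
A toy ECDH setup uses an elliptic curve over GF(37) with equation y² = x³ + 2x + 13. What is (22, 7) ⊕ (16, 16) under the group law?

(22, 7) + (16, 16). λ = (16 - 7)/(16 - 22) ≡ 9/31 mod 37. 31⁻¹ ≡ 6 (mod 37), so λ ≡ 17.
  x = λ² - 22 - 16 = 289 - 38 ≡ 29; y = λ·(22 - 29) - 7 ≡ 22. → (29, 22)

(29, 22)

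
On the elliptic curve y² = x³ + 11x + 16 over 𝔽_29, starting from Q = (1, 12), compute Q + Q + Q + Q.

Double-and-add on 4 = (100)₂. Start with Q = (1, 12) for the leading 1-bit.
double: tangent at (1, 12): λ = (3·1² + 11)/(2·12) ≡ 14/24. 24⁻¹ ≡ 23 (mod 29) since 24·23 = 552 ≡ 1, so λ ≡ 14·23 ≡ 3.
  x = λ² - 1 - 1 = 9 - 2 ≡ 7; y = λ·(1 - 7) - 12 ≡ 28. → (7, 28)
double: tangent at (7, 28): λ = (3·7² + 11)/(2·28) ≡ 13/27. 27⁻¹ ≡ 14 (mod 29) since 27·14 = 378 ≡ 1, so λ ≡ 13·14 ≡ 8.
  x = λ² - 7 - 7 = 64 - 14 ≡ 21; y = λ·(7 - 21) - 28 ≡ 5. → (21, 5)

(21, 5)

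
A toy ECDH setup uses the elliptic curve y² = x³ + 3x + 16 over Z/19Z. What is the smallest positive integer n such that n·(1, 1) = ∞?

2P: tangent at (1, 1): λ = (3·1² + 3)/(2·1) ≡ 6/2. 2⁻¹ ≡ 10 (mod 19) since 2·10 = 20 ≡ 1, so λ ≡ 6·10 ≡ 3.
  x = λ² - 1 - 1 = 9 - 2 ≡ 7; y = λ·(1 - 7) - 1 ≡ 0. → (7, 0)
3P: (7, 0) + (1, 1). λ = (1 - 0)/(1 - 7) ≡ 1/13 mod 19. 13⁻¹ ≡ 3 (mod 19), so λ ≡ 3.
  x = λ² - 7 - 1 = 9 - 8 ≡ 1; y = λ·(7 - 1) - 0 ≡ 18. → (1, 18)
4P: (1, 18) + (1, 1): same x and y₁ ≡ -y₂, so the sum is ∞.
4P = ∞, so the order is 4.

4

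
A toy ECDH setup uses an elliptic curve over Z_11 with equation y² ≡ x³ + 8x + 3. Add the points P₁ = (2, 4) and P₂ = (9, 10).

(2, 4) + (9, 10). λ = (10 - 4)/(9 - 2) ≡ 6/7 mod 11. 7⁻¹ ≡ 8 (mod 11), so λ ≡ 4.
  x = λ² - 2 - 9 = 16 - 11 ≡ 5; y = λ·(2 - 5) - 4 ≡ 6. → (5, 6)

(5, 6)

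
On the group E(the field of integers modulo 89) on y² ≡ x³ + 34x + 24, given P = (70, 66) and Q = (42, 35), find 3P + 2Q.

First 3P:
Repeated addition: build up to 3P.
2P: tangent at (70, 66): λ = (3·70² + 34)/(2·66) ≡ 49/43. 43⁻¹ ≡ 29 (mod 89), so λ ≡ 49·29 ≡ 86.
  x = λ² - 70 - 70 = 7396 - 140 ≡ 47; y = λ·(70 - 47) - 66 ≡ 43. → (47, 43)
3P: (47, 43) + (70, 66). λ = (66 - 43)/(70 - 47) ≡ 23/23 mod 89. 23⁻¹ ≡ 31 (mod 89), so λ ≡ 1.
  x = λ² - 47 - 70 = 1 - 117 ≡ 62; y = λ·(47 - 62) - 43 ≡ 31. → (62, 31)
3P = (62, 31).
Next 2Q:
Repeated addition: build up to 2Q.
2Q: tangent at (42, 35): λ = (3·42² + 34)/(2·35) ≡ 75/70. 70⁻¹ ≡ 14 (mod 89), so λ ≡ 75·14 ≡ 71.
  x = λ² - 42 - 42 = 5041 - 84 ≡ 62; y = λ·(42 - 62) - 35 ≡ 58. → (62, 58)
2Q = (62, 58).
Finally 3P + 2Q:
(62, 31) + (62, 58): same x and y₁ ≡ -y₂, so the sum is O.

O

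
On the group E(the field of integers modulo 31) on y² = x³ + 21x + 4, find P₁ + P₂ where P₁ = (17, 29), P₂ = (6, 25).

(17, 29) + (6, 25). λ = (25 - 29)/(6 - 17) ≡ 27/20 mod 31. 20⁻¹ ≡ 14 (mod 31) since 20·14 = 280 ≡ 1, so λ ≡ 6.
  x = λ² - 17 - 6 = 36 - 23 ≡ 13; y = λ·(17 - 13) - 29 ≡ 26. → (13, 26)

(13, 26)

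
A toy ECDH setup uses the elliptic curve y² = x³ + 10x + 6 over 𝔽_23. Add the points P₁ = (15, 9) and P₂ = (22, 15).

(15, 9) + (22, 15). λ = (15 - 9)/(22 - 15) ≡ 6/7 mod 23. 7⁻¹ ≡ 10 (mod 23) since 7·10 = 70 ≡ 1, so λ ≡ 14.
  x = λ² - 15 - 22 = 196 - 37 ≡ 21; y = λ·(15 - 21) - 9 ≡ 22. → (21, 22)

(21, 22)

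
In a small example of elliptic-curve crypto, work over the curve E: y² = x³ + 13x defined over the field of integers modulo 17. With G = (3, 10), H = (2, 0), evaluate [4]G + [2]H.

O

First 4G:
Repeated addition: build up to 4G.
2G: tangent at (3, 10): λ = (3·3² + 13)/(2·10) ≡ 6/3. 3⁻¹ ≡ 6 (mod 17), so λ ≡ 6·6 ≡ 2.
  x = λ² - 3 - 3 = 4 - 6 ≡ 15; y = λ·(3 - 15) - 10 ≡ 0. → (15, 0)
3G: (15, 0) + (3, 10). λ = (10 - 0)/(3 - 15) ≡ 10/5 mod 17. 5⁻¹ ≡ 7 (mod 17), so λ ≡ 2.
  x = λ² - 15 - 3 = 4 - 18 ≡ 3; y = λ·(15 - 3) - 0 ≡ 7. → (3, 7)
4G: (3, 7) + (3, 10): same x and y₁ ≡ -y₂, so the sum is ∞.
4G = ∞.
Next 2H:
Repeated addition: build up to 2H.
2H: (2, 0) + (2, 0): same x and y₁ ≡ -y₂, so the sum is ∞.
2H = ∞.
Finally 4G + 2H:
∞ + ∞ = ∞ (identity).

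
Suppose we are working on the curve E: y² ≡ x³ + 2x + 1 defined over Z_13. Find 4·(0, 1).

(2, 0)

Write G = (0, 1).
Double-and-add on 4 = (100)₂. Start with G = (0, 1) for the leading 1-bit.
double: tangent at (0, 1): λ = (3·0² + 2)/(2·1) ≡ 2/2. 2⁻¹ ≡ 7 (mod 13), so λ ≡ 2·7 ≡ 1.
  x = λ² - 0 - 0 = 1 - 0 ≡ 1; y = λ·(0 - 1) - 1 ≡ 11. → (1, 11)
double: tangent at (1, 11): λ = (3·1² + 2)/(2·11) ≡ 5/9. 9⁻¹ ≡ 3 (mod 13) since 9·3 = 27 ≡ 1, so λ ≡ 5·3 ≡ 2.
  x = λ² - 1 - 1 = 4 - 2 ≡ 2; y = λ·(1 - 2) - 11 ≡ 0. → (2, 0)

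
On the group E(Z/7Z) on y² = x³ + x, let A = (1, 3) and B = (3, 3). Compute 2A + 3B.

(3, 4)

First 2A:
Repeated addition: build up to 2A.
2A: tangent at (1, 3): λ = (3·1² + 1)/(2·3) ≡ 4/6. 6⁻¹ ≡ 6 (mod 7) since 6·6 = 36 ≡ 1, so λ ≡ 4·6 ≡ 3.
  x = λ² - 1 - 1 = 9 - 2 ≡ 0; y = λ·(1 - 0) - 3 ≡ 0. → (0, 0)
2A = (0, 0).
Next 3B:
Repeated addition: build up to 3B.
2B: tangent at (3, 3): λ = (3·3² + 1)/(2·3) ≡ 0/6. 6⁻¹ ≡ 6 (mod 7), so λ ≡ 0·6 ≡ 0.
  x = λ² - 3 - 3 = 0 - 6 ≡ 1; y = λ·(3 - 1) - 3 ≡ 4. → (1, 4)
3B: (1, 4) + (3, 3). λ = (3 - 4)/(3 - 1) ≡ 6/2 mod 7. 2⁻¹ ≡ 4 (mod 7) since 2·4 = 8 ≡ 1, so λ ≡ 3.
  x = λ² - 1 - 3 = 9 - 4 ≡ 5; y = λ·(1 - 5) - 4 ≡ 5. → (5, 5)
3B = (5, 5).
Finally 2A + 3B:
(0, 0) + (5, 5). λ = (5 - 0)/(5 - 0) ≡ 5/5 mod 7. 5⁻¹ ≡ 3 (mod 7), so λ ≡ 1.
  x = λ² - 0 - 5 = 1 - 5 ≡ 3; y = λ·(0 - 3) - 0 ≡ 4. → (3, 4)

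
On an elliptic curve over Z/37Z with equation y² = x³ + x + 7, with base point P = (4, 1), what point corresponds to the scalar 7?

(15, 17)

Double-and-add on 7 = (111)₂. Start with P = (4, 1) for the leading 1-bit.
double: tangent at (4, 1): λ = (3·4² + 1)/(2·1) ≡ 12/2. 2⁻¹ ≡ 19 (mod 37) since 2·19 = 38 ≡ 1, so λ ≡ 12·19 ≡ 6.
  x = λ² - 4 - 4 = 36 - 8 ≡ 28; y = λ·(4 - 28) - 1 ≡ 3. → (28, 3)
add P: (28, 3) + (4, 1). λ = (1 - 3)/(4 - 28) ≡ 35/13 mod 37. 13⁻¹ ≡ 20 (mod 37) since 13·20 = 260 ≡ 1, so λ ≡ 34.
  x = λ² - 28 - 4 = 1156 - 32 ≡ 14; y = λ·(28 - 14) - 3 ≡ 29. → (14, 29)
double: tangent at (14, 29): λ = (3·14² + 1)/(2·29) ≡ 34/21. 21⁻¹ ≡ 30 (mod 37), so λ ≡ 34·30 ≡ 21.
  x = λ² - 14 - 14 = 441 - 28 ≡ 6; y = λ·(14 - 6) - 29 ≡ 28. → (6, 28)
add P: (6, 28) + (4, 1). λ = (1 - 28)/(4 - 6) ≡ 10/35 mod 37. 35⁻¹ ≡ 18 (mod 37), so λ ≡ 32.
  x = λ² - 6 - 4 = 1024 - 10 ≡ 15; y = λ·(6 - 15) - 28 ≡ 17. → (15, 17)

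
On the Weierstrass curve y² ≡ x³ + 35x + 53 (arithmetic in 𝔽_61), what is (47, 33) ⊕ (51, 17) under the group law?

(40, 0)

(47, 33) + (51, 17). λ = (17 - 33)/(51 - 47) ≡ 45/4 mod 61. 4⁻¹ ≡ 46 (mod 61), so λ ≡ 57.
  x = λ² - 47 - 51 = 3249 - 98 ≡ 40; y = λ·(47 - 40) - 33 ≡ 0. → (40, 0)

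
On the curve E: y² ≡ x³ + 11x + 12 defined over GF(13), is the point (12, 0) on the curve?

y² = 0² ≡ 0; x³ + 11x + 12 = 1872 ≡ 0 (mod 13). 0 = 0.

yes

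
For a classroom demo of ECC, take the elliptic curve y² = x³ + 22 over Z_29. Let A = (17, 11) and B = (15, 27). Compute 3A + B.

(25, 25)

First 3A:
Repeated addition: build up to 3A.
2A: tangent at (17, 11): λ = (3·17² + 0)/(2·11) ≡ 26/22. 22⁻¹ ≡ 4 (mod 29) since 22·4 = 88 ≡ 1, so λ ≡ 26·4 ≡ 17.
  x = λ² - 17 - 17 = 289 - 34 ≡ 23; y = λ·(17 - 23) - 11 ≡ 3. → (23, 3)
3A: (23, 3) + (17, 11). λ = (11 - 3)/(17 - 23) ≡ 8/23 mod 29. 23⁻¹ ≡ 24 (mod 29), so λ ≡ 18.
  x = λ² - 23 - 17 = 324 - 40 ≡ 23; y = λ·(23 - 23) - 3 ≡ 26. → (23, 26)
3A = (23, 26).
Finally 3A + B:
(23, 26) + (15, 27). λ = (27 - 26)/(15 - 23) ≡ 1/21 mod 29. 21⁻¹ ≡ 18 (mod 29) since 21·18 = 378 ≡ 1, so λ ≡ 18.
  x = λ² - 23 - 15 = 324 - 38 ≡ 25; y = λ·(23 - 25) - 26 ≡ 25. → (25, 25)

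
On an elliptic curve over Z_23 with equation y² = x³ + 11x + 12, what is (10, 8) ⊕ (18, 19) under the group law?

(3, 16)

(10, 8) + (18, 19). λ = (19 - 8)/(18 - 10) ≡ 11/8 mod 23. 8⁻¹ ≡ 3 (mod 23) since 8·3 = 24 ≡ 1, so λ ≡ 10.
  x = λ² - 10 - 18 = 100 - 28 ≡ 3; y = λ·(10 - 3) - 8 ≡ 16. → (3, 16)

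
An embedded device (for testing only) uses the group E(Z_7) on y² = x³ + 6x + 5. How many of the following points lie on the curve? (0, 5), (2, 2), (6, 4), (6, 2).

(0, 5): 5² ≡ 4, rhs ≡ 5 → off.
(2, 2): 2² ≡ 4, rhs ≡ 4 → on.
(6, 4): 4² ≡ 2, rhs ≡ 5 → off.
(6, 2): 2² ≡ 4, rhs ≡ 5 → off.

1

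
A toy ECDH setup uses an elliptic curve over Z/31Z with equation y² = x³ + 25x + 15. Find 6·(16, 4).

Write P = (16, 4).
Double-and-add on 6 = (110)₂. Start with P = (16, 4) for the leading 1-bit.
double: tangent at (16, 4): λ = (3·16² + 25)/(2·4) ≡ 18/8. 8⁻¹ ≡ 4 (mod 31), so λ ≡ 18·4 ≡ 10.
  x = λ² - 16 - 16 = 100 - 32 ≡ 6; y = λ·(16 - 6) - 4 ≡ 3. → (6, 3)
add P: (6, 3) + (16, 4). λ = (4 - 3)/(16 - 6) ≡ 1/10 mod 31. 10⁻¹ ≡ 28 (mod 31), so λ ≡ 28.
  x = λ² - 6 - 16 = 784 - 22 ≡ 18; y = λ·(6 - 18) - 3 ≡ 2. → (18, 2)
double: tangent at (18, 2): λ = (3·18² + 25)/(2·2) ≡ 5/4. 4⁻¹ ≡ 8 (mod 31), so λ ≡ 5·8 ≡ 9.
  x = λ² - 18 - 18 = 81 - 36 ≡ 14; y = λ·(18 - 14) - 2 ≡ 3. → (14, 3)

(14, 3)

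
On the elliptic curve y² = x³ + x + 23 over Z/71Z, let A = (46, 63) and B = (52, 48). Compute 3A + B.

First 3A:
Repeated addition: build up to 3A.
2A: tangent at (46, 63): λ = (3·46² + 1)/(2·63) ≡ 30/55. 55⁻¹ ≡ 31 (mod 71), so λ ≡ 30·31 ≡ 7.
  x = λ² - 46 - 46 = 49 - 92 ≡ 28; y = λ·(46 - 28) - 63 ≡ 63. → (28, 63)
3A: (28, 63) + (46, 63). λ = (63 - 63)/(46 - 28) ≡ 0/18 mod 71. 18⁻¹ ≡ 4 (mod 71) since 18·4 = 72 ≡ 1, so λ ≡ 0.
  x = λ² - 28 - 46 = 0 - 74 ≡ 68; y = λ·(28 - 68) - 63 ≡ 8. → (68, 8)
3A = (68, 8).
Finally 3A + B:
(68, 8) + (52, 48). λ = (48 - 8)/(52 - 68) ≡ 40/55 mod 71. 55⁻¹ ≡ 31 (mod 71) since 55·31 = 1705 ≡ 1, so λ ≡ 33.
  x = λ² - 68 - 52 = 1089 - 120 ≡ 46; y = λ·(68 - 46) - 8 ≡ 8. → (46, 8)

(46, 8)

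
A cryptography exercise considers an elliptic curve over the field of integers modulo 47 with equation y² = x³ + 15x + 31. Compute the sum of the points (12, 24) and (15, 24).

(20, 23)

(12, 24) + (15, 24). λ = (24 - 24)/(15 - 12) ≡ 0/3 mod 47. 3⁻¹ ≡ 16 (mod 47) since 3·16 = 48 ≡ 1, so λ ≡ 0.
  x = λ² - 12 - 15 = 0 - 27 ≡ 20; y = λ·(12 - 20) - 24 ≡ 23. → (20, 23)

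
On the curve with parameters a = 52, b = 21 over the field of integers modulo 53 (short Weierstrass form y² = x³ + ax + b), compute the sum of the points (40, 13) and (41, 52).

(40, 13) + (41, 52). λ = (52 - 13)/(41 - 40) ≡ 39/1 mod 53. 1⁻¹ ≡ 1 (mod 53), so λ ≡ 39.
  x = λ² - 40 - 41 = 1521 - 81 ≡ 9; y = λ·(40 - 9) - 13 ≡ 30. → (9, 30)

(9, 30)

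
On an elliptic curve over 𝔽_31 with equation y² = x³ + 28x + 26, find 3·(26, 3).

(10, 29)

Write Q = (26, 3).
Repeated addition: build up to 3Q.
2Q: tangent at (26, 3): λ = (3·26² + 28)/(2·3) ≡ 10/6. 6⁻¹ ≡ 26 (mod 31) since 6·26 = 156 ≡ 1, so λ ≡ 10·26 ≡ 12.
  x = λ² - 26 - 26 = 144 - 52 ≡ 30; y = λ·(26 - 30) - 3 ≡ 11. → (30, 11)
3Q: (30, 11) + (26, 3). λ = (3 - 11)/(26 - 30) ≡ 23/27 mod 31. 27⁻¹ ≡ 23 (mod 31) since 27·23 = 621 ≡ 1, so λ ≡ 2.
  x = λ² - 30 - 26 = 4 - 56 ≡ 10; y = λ·(30 - 10) - 11 ≡ 29. → (10, 29)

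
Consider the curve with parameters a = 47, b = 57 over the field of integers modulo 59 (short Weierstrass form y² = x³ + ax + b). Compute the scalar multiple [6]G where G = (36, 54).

(42, 56)

Repeated addition: build up to 6G.
2G: tangent at (36, 54): λ = (3·36² + 47)/(2·54) ≡ 41/49. 49⁻¹ ≡ 53 (mod 59), so λ ≡ 41·53 ≡ 49.
  x = λ² - 36 - 36 = 2401 - 72 ≡ 28; y = λ·(36 - 28) - 54 ≡ 43. → (28, 43)
3G: (28, 43) + (36, 54). λ = (54 - 43)/(36 - 28) ≡ 11/8 mod 59. 8⁻¹ ≡ 37 (mod 59), so λ ≡ 53.
  x = λ² - 28 - 36 = 2809 - 64 ≡ 31; y = λ·(28 - 31) - 43 ≡ 34. → (31, 34)
4G: (31, 34) + (36, 54). λ = (54 - 34)/(36 - 31) ≡ 20/5 mod 59. 5⁻¹ ≡ 12 (mod 59), so λ ≡ 4.
  x = λ² - 31 - 36 = 16 - 67 ≡ 8; y = λ·(31 - 8) - 34 ≡ 58. → (8, 58)
5G: (8, 58) + (36, 54). λ = (54 - 58)/(36 - 8) ≡ 55/28 mod 59. 28⁻¹ ≡ 19 (mod 59), so λ ≡ 42.
  x = λ² - 8 - 36 = 1764 - 44 ≡ 9; y = λ·(8 - 9) - 58 ≡ 18. → (9, 18)
6G: (9, 18) + (36, 54). λ = (54 - 18)/(36 - 9) ≡ 36/27 mod 59. 27⁻¹ ≡ 35 (mod 59) since 27·35 = 945 ≡ 1, so λ ≡ 21.
  x = λ² - 9 - 36 = 441 - 45 ≡ 42; y = λ·(9 - 42) - 18 ≡ 56. → (42, 56)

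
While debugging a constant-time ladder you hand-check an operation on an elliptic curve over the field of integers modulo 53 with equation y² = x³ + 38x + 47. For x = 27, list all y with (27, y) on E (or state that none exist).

none

x³ + 38x + 47 = 20756 ≡ 33 (mod 53).
33 is a non-residue mod 53; no y exists.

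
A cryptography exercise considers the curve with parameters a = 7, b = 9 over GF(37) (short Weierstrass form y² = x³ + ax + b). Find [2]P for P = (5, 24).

tangent at (5, 24): λ = (3·5² + 7)/(2·24) ≡ 8/11. 11⁻¹ ≡ 27 (mod 37) since 11·27 = 297 ≡ 1, so λ ≡ 8·27 ≡ 31.
  x = λ² - 5 - 5 = 961 - 10 ≡ 26; y = λ·(5 - 26) - 24 ≡ 28. → (26, 28)

(26, 28)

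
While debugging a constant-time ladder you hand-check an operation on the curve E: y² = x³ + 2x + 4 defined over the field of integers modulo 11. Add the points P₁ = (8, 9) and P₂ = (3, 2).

(8, 9) + (3, 2). λ = (2 - 9)/(3 - 8) ≡ 4/6 mod 11. 6⁻¹ ≡ 2 (mod 11) since 6·2 = 12 ≡ 1, so λ ≡ 8.
  x = λ² - 8 - 3 = 64 - 11 ≡ 9; y = λ·(8 - 9) - 9 ≡ 5. → (9, 5)

(9, 5)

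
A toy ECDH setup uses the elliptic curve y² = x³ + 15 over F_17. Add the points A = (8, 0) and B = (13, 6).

(9, 9)

(8, 0) + (13, 6). λ = (6 - 0)/(13 - 8) ≡ 6/5 mod 17. 5⁻¹ ≡ 7 (mod 17), so λ ≡ 8.
  x = λ² - 8 - 13 = 64 - 21 ≡ 9; y = λ·(8 - 9) - 0 ≡ 9. → (9, 9)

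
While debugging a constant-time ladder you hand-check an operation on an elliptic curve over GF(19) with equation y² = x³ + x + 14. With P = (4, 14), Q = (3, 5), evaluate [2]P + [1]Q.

First 2P:
Repeated addition: build up to 2P.
2P: tangent at (4, 14): λ = (3·4² + 1)/(2·14) ≡ 11/9. 9⁻¹ ≡ 17 (mod 19) since 9·17 = 153 ≡ 1, so λ ≡ 11·17 ≡ 16.
  x = λ² - 4 - 4 = 256 - 8 ≡ 1; y = λ·(4 - 1) - 14 ≡ 15. → (1, 15)
2P = (1, 15).
Finally 2P + Q:
(1, 15) + (3, 5). λ = (5 - 15)/(3 - 1) ≡ 9/2 mod 19. 2⁻¹ ≡ 10 (mod 19) since 2·10 = 20 ≡ 1, so λ ≡ 14.
  x = λ² - 1 - 3 = 196 - 4 ≡ 2; y = λ·(1 - 2) - 15 ≡ 9. → (2, 9)

(2, 9)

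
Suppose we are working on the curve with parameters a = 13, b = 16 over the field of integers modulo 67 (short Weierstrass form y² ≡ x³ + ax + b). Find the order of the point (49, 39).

2P: tangent at (49, 39): λ = (3·49² + 13)/(2·39) ≡ 47/11. 11⁻¹ ≡ 61 (mod 67) since 11·61 = 671 ≡ 1, so λ ≡ 47·61 ≡ 53.
  x = λ² - 49 - 49 = 2809 - 98 ≡ 31; y = λ·(49 - 31) - 39 ≡ 44. → (31, 44)
3P: (31, 44) + (49, 39). λ = (39 - 44)/(49 - 31) ≡ 62/18 mod 67. 18⁻¹ ≡ 41 (mod 67), so λ ≡ 63.
  x = λ² - 31 - 49 = 3969 - 80 ≡ 3; y = λ·(31 - 3) - 44 ≡ 45. → (3, 45)
4P: (3, 45) + (49, 39). λ = (39 - 45)/(49 - 3) ≡ 61/46 mod 67. 46⁻¹ ≡ 51 (mod 67), so λ ≡ 29.
  x = λ² - 3 - 49 = 841 - 52 ≡ 52; y = λ·(3 - 52) - 45 ≡ 8. → (52, 8)
5P: (52, 8) + (49, 39). λ = (39 - 8)/(49 - 52) ≡ 31/64 mod 67. 64⁻¹ ≡ 22 (mod 67), so λ ≡ 12.
  x = λ² - 52 - 49 = 144 - 101 ≡ 43; y = λ·(52 - 43) - 8 ≡ 33. → (43, 33)
6P: (43, 33) + (49, 39). λ = (39 - 33)/(49 - 43) ≡ 6/6 mod 67. 6⁻¹ ≡ 56 (mod 67), so λ ≡ 1.
  x = λ² - 43 - 49 = 1 - 92 ≡ 43; y = λ·(43 - 43) - 33 ≡ 34. → (43, 34)
7P: (43, 34) + (49, 39). λ = (39 - 34)/(49 - 43) ≡ 5/6 mod 67. 6⁻¹ ≡ 56 (mod 67), so λ ≡ 12.
  x = λ² - 43 - 49 = 144 - 92 ≡ 52; y = λ·(43 - 52) - 34 ≡ 59. → (52, 59)
8P: (52, 59) + (49, 39). λ = (39 - 59)/(49 - 52) ≡ 47/64 mod 67. 64⁻¹ ≡ 22 (mod 67), so λ ≡ 29.
  x = λ² - 52 - 49 = 841 - 101 ≡ 3; y = λ·(52 - 3) - 59 ≡ 22. → (3, 22)
9P: (3, 22) + (49, 39). λ = (39 - 22)/(49 - 3) ≡ 17/46 mod 67. 46⁻¹ ≡ 51 (mod 67) since 46·51 = 2346 ≡ 1, so λ ≡ 63.
  x = λ² - 3 - 49 = 3969 - 52 ≡ 31; y = λ·(3 - 31) - 22 ≡ 23. → (31, 23)
10P: (31, 23) + (49, 39). λ = (39 - 23)/(49 - 31) ≡ 16/18 mod 67. 18⁻¹ ≡ 41 (mod 67), so λ ≡ 53.
  x = λ² - 31 - 49 = 2809 - 80 ≡ 49; y = λ·(31 - 49) - 23 ≡ 28. → (49, 28)
11P: (49, 28) + (49, 39): same x and y₁ ≡ -y₂, so the sum is O.
11P = O, so the order is 11.

11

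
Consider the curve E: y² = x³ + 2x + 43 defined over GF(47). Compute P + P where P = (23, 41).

tangent at (23, 41): λ = (3·23² + 2)/(2·41) ≡ 38/35. 35⁻¹ ≡ 43 (mod 47), so λ ≡ 38·43 ≡ 36.
  x = λ² - 23 - 23 = 1296 - 46 ≡ 28; y = λ·(23 - 28) - 41 ≡ 14. → (28, 14)

(28, 14)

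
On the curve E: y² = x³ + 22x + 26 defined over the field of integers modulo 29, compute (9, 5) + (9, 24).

The two points share x = 9 and their y-coordinates satisfy 5 + 24 ≡ 0 (mod 29), so they are inverses. Their sum is the point at infinity.

O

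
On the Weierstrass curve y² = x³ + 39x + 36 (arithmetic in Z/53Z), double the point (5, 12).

(49, 44)

tangent at (5, 12): λ = (3·5² + 39)/(2·12) ≡ 8/24. 24⁻¹ ≡ 42 (mod 53) since 24·42 = 1008 ≡ 1, so λ ≡ 8·42 ≡ 18.
  x = λ² - 5 - 5 = 324 - 10 ≡ 49; y = λ·(5 - 49) - 12 ≡ 44. → (49, 44)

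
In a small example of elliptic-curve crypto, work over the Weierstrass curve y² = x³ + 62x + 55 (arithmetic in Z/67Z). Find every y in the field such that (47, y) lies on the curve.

x³ + 62x + 55 = 106792 ≡ 61 (mod 67).
61 is a non-residue mod 67; no y exists.

none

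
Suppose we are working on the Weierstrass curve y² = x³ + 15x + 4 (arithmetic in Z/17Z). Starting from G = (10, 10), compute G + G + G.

(5, 0)

Repeated addition: build up to 3G.
2G: tangent at (10, 10): λ = (3·10² + 15)/(2·10) ≡ 9/3. 3⁻¹ ≡ 6 (mod 17) since 3·6 = 18 ≡ 1, so λ ≡ 9·6 ≡ 3.
  x = λ² - 10 - 10 = 9 - 20 ≡ 6; y = λ·(10 - 6) - 10 ≡ 2. → (6, 2)
3G: (6, 2) + (10, 10). λ = (10 - 2)/(10 - 6) ≡ 8/4 mod 17. 4⁻¹ ≡ 13 (mod 17), so λ ≡ 2.
  x = λ² - 6 - 10 = 4 - 16 ≡ 5; y = λ·(6 - 5) - 2 ≡ 0. → (5, 0)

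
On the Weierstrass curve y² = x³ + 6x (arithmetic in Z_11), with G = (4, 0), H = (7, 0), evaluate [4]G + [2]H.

O

First 4G:
Repeated addition: build up to 4G.
2G: (4, 0) + (4, 0): same x and y₁ ≡ -y₂, so the sum is the point at infinity.
3G: the point at infinity + (4, 0) = (4, 0) (identity).
4G: (4, 0) + (4, 0): same x and y₁ ≡ -y₂, so the sum is the point at infinity.
4G = the point at infinity.
Next 2H:
Repeated addition: build up to 2H.
2H: (7, 0) + (7, 0): same x and y₁ ≡ -y₂, so the sum is the point at infinity.
2H = the point at infinity.
Finally 4G + 2H:
the point at infinity + the point at infinity = the point at infinity (identity).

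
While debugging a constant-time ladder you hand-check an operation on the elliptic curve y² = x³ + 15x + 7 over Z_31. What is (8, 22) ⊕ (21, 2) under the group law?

(4, 10)

(8, 22) + (21, 2). λ = (2 - 22)/(21 - 8) ≡ 11/13 mod 31. 13⁻¹ ≡ 12 (mod 31), so λ ≡ 8.
  x = λ² - 8 - 21 = 64 - 29 ≡ 4; y = λ·(8 - 4) - 22 ≡ 10. → (4, 10)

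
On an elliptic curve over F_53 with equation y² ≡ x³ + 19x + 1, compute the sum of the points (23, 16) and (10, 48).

(27, 2)

(23, 16) + (10, 48). λ = (48 - 16)/(10 - 23) ≡ 32/40 mod 53. 40⁻¹ ≡ 4 (mod 53), so λ ≡ 22.
  x = λ² - 23 - 10 = 484 - 33 ≡ 27; y = λ·(23 - 27) - 16 ≡ 2. → (27, 2)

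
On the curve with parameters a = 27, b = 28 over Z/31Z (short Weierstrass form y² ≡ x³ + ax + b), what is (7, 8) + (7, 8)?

(4, 13)

tangent at (7, 8): λ = (3·7² + 27)/(2·8) ≡ 19/16. 16⁻¹ ≡ 2 (mod 31), so λ ≡ 19·2 ≡ 7.
  x = λ² - 7 - 7 = 49 - 14 ≡ 4; y = λ·(7 - 4) - 8 ≡ 13. → (4, 13)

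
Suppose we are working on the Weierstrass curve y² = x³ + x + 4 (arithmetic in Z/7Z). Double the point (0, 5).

tangent at (0, 5): λ = (3·0² + 1)/(2·5) ≡ 1/3. 3⁻¹ ≡ 5 (mod 7), so λ ≡ 1·5 ≡ 5.
  x = λ² - 0 - 0 = 25 - 0 ≡ 4; y = λ·(0 - 4) - 5 ≡ 3. → (4, 3)

(4, 3)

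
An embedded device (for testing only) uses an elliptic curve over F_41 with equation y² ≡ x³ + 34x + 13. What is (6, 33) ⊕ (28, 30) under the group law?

(6, 33) + (28, 30). λ = (30 - 33)/(28 - 6) ≡ 38/22 mod 41. 22⁻¹ ≡ 28 (mod 41) since 22·28 = 616 ≡ 1, so λ ≡ 39.
  x = λ² - 6 - 28 = 1521 - 34 ≡ 11; y = λ·(6 - 11) - 33 ≡ 18. → (11, 18)

(11, 18)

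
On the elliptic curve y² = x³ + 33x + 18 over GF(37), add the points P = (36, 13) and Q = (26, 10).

(28, 19)

(36, 13) + (26, 10). λ = (10 - 13)/(26 - 36) ≡ 34/27 mod 37. 27⁻¹ ≡ 11 (mod 37), so λ ≡ 4.
  x = λ² - 36 - 26 = 16 - 62 ≡ 28; y = λ·(36 - 28) - 13 ≡ 19. → (28, 19)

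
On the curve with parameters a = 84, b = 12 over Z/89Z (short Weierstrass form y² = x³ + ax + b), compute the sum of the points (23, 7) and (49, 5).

(23, 7) + (49, 5). λ = (5 - 7)/(49 - 23) ≡ 87/26 mod 89. 26⁻¹ ≡ 24 (mod 89) since 26·24 = 624 ≡ 1, so λ ≡ 41.
  x = λ² - 23 - 49 = 1681 - 72 ≡ 7; y = λ·(23 - 7) - 7 ≡ 26. → (7, 26)

(7, 26)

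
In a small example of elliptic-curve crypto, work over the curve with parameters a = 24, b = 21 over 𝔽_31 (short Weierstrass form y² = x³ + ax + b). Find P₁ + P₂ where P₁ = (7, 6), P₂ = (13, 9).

(19, 19)

(7, 6) + (13, 9). λ = (9 - 6)/(13 - 7) ≡ 3/6 mod 31. 6⁻¹ ≡ 26 (mod 31), so λ ≡ 16.
  x = λ² - 7 - 13 = 256 - 20 ≡ 19; y = λ·(7 - 19) - 6 ≡ 19. → (19, 19)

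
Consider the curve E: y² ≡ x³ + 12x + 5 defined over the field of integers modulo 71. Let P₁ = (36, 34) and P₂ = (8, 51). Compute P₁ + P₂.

(36, 34) + (8, 51). λ = (51 - 34)/(8 - 36) ≡ 17/43 mod 71. 43⁻¹ ≡ 38 (mod 71), so λ ≡ 7.
  x = λ² - 36 - 8 = 49 - 44 ≡ 5; y = λ·(36 - 5) - 34 ≡ 41. → (5, 41)

(5, 41)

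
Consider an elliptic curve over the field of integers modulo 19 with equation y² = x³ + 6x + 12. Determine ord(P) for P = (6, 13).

12

2P: tangent at (6, 13): λ = (3·6² + 6)/(2·13) ≡ 0/7. 7⁻¹ ≡ 11 (mod 19), so λ ≡ 0·11 ≡ 0.
  x = λ² - 6 - 6 = 0 - 12 ≡ 7; y = λ·(6 - 7) - 13 ≡ 6. → (7, 6)
3P: (7, 6) + (6, 13). λ = (13 - 6)/(6 - 7) ≡ 7/18 mod 19. 18⁻¹ ≡ 18 (mod 19), so λ ≡ 12.
  x = λ² - 7 - 6 = 144 - 13 ≡ 17; y = λ·(7 - 17) - 6 ≡ 7. → (17, 7)
4P: (17, 7) + (6, 13). λ = (13 - 7)/(6 - 17) ≡ 6/8 mod 19. 8⁻¹ ≡ 12 (mod 19), so λ ≡ 15.
  x = λ² - 17 - 6 = 225 - 23 ≡ 12; y = λ·(17 - 12) - 7 ≡ 11. → (12, 11)
5P: (12, 11) + (6, 13). λ = (13 - 11)/(6 - 12) ≡ 2/13 mod 19. 13⁻¹ ≡ 3 (mod 19), so λ ≡ 6.
  x = λ² - 12 - 6 = 36 - 18 ≡ 18; y = λ·(12 - 18) - 11 ≡ 10. → (18, 10)
6P: (18, 10) + (6, 13). λ = (13 - 10)/(6 - 18) ≡ 3/7 mod 19. 7⁻¹ ≡ 11 (mod 19), so λ ≡ 14.
  x = λ² - 18 - 6 = 196 - 24 ≡ 1; y = λ·(18 - 1) - 10 ≡ 0. → (1, 0)
7P: (1, 0) + (6, 13). λ = (13 - 0)/(6 - 1) ≡ 13/5 mod 19. 5⁻¹ ≡ 4 (mod 19) since 5·4 = 20 ≡ 1, so λ ≡ 14.
  x = λ² - 1 - 6 = 196 - 7 ≡ 18; y = λ·(1 - 18) - 0 ≡ 9. → (18, 9)
8P: (18, 9) + (6, 13). λ = (13 - 9)/(6 - 18) ≡ 4/7 mod 19. 7⁻¹ ≡ 11 (mod 19), so λ ≡ 6.
  x = λ² - 18 - 6 = 36 - 24 ≡ 12; y = λ·(18 - 12) - 9 ≡ 8. → (12, 8)
9P: (12, 8) + (6, 13). λ = (13 - 8)/(6 - 12) ≡ 5/13 mod 19. 13⁻¹ ≡ 3 (mod 19), so λ ≡ 15.
  x = λ² - 12 - 6 = 225 - 18 ≡ 17; y = λ·(12 - 17) - 8 ≡ 12. → (17, 12)
10P: (17, 12) + (6, 13). λ = (13 - 12)/(6 - 17) ≡ 1/8 mod 19. 8⁻¹ ≡ 12 (mod 19), so λ ≡ 12.
  x = λ² - 17 - 6 = 144 - 23 ≡ 7; y = λ·(17 - 7) - 12 ≡ 13. → (7, 13)
11P: (7, 13) + (6, 13). λ = (13 - 13)/(6 - 7) ≡ 0/18 mod 19. 18⁻¹ ≡ 18 (mod 19), so λ ≡ 0.
  x = λ² - 7 - 6 = 0 - 13 ≡ 6; y = λ·(7 - 6) - 13 ≡ 6. → (6, 6)
12P: (6, 6) + (6, 13): same x and y₁ ≡ -y₂, so the sum is O.
12P = O, so the order is 12.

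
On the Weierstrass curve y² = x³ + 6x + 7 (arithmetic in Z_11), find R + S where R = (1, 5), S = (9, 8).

(1, 5) + (9, 8). λ = (8 - 5)/(9 - 1) ≡ 3/8 mod 11. 8⁻¹ ≡ 7 (mod 11) since 8·7 = 56 ≡ 1, so λ ≡ 10.
  x = λ² - 1 - 9 = 100 - 10 ≡ 2; y = λ·(1 - 2) - 5 ≡ 7. → (2, 7)

(2, 7)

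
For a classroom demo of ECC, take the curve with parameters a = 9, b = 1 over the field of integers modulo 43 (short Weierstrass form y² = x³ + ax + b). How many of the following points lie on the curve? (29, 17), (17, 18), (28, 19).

1

(29, 17): 17² ≡ 31, rhs ≡ 12 → off.
(17, 18): 18² ≡ 23, rhs ≡ 36 → off.
(28, 19): 19² ≡ 17, rhs ≡ 17 → on.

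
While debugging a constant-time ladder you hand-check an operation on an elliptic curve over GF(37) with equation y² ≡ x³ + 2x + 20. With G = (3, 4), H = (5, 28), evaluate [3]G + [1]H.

(27, 31)

First 3G:
Repeated addition: build up to 3G.
2G: tangent at (3, 4): λ = (3·3² + 2)/(2·4) ≡ 29/8. 8⁻¹ ≡ 14 (mod 37) since 8·14 = 112 ≡ 1, so λ ≡ 29·14 ≡ 36.
  x = λ² - 3 - 3 = 1296 - 6 ≡ 32; y = λ·(3 - 32) - 4 ≡ 25. → (32, 25)
3G: (32, 25) + (3, 4). λ = (4 - 25)/(3 - 32) ≡ 16/8 mod 37. 8⁻¹ ≡ 14 (mod 37), so λ ≡ 2.
  x = λ² - 32 - 3 = 4 - 35 ≡ 6; y = λ·(32 - 6) - 25 ≡ 27. → (6, 27)
3G = (6, 27).
Finally 3G + H:
(6, 27) + (5, 28). λ = (28 - 27)/(5 - 6) ≡ 1/36 mod 37. 36⁻¹ ≡ 36 (mod 37), so λ ≡ 36.
  x = λ² - 6 - 5 = 1296 - 11 ≡ 27; y = λ·(6 - 27) - 27 ≡ 31. → (27, 31)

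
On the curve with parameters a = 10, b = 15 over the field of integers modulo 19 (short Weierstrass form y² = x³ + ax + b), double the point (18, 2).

tangent at (18, 2): λ = (3·18² + 10)/(2·2) ≡ 13/4. 4⁻¹ ≡ 5 (mod 19) since 4·5 = 20 ≡ 1, so λ ≡ 13·5 ≡ 8.
  x = λ² - 18 - 18 = 64 - 36 ≡ 9; y = λ·(18 - 9) - 2 ≡ 13. → (9, 13)

(9, 13)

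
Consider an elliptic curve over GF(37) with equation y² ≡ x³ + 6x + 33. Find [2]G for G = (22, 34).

(27, 34)

tangent at (22, 34): λ = (3·22² + 6)/(2·34) ≡ 15/31. 31⁻¹ ≡ 6 (mod 37) since 31·6 = 186 ≡ 1, so λ ≡ 15·6 ≡ 16.
  x = λ² - 22 - 22 = 256 - 44 ≡ 27; y = λ·(22 - 27) - 34 ≡ 34. → (27, 34)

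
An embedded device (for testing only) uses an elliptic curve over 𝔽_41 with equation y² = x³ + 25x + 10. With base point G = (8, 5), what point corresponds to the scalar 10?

(20, 33)

Double-and-add on 10 = (1010)₂. Start with G = (8, 5) for the leading 1-bit.
double: tangent at (8, 5): λ = (3·8² + 25)/(2·5) ≡ 12/10. 10⁻¹ ≡ 37 (mod 41), so λ ≡ 12·37 ≡ 34.
  x = λ² - 8 - 8 = 1156 - 16 ≡ 33; y = λ·(8 - 33) - 5 ≡ 6. → (33, 6)
double: tangent at (33, 6): λ = (3·33² + 25)/(2·6) ≡ 12/12. 12⁻¹ ≡ 24 (mod 41), so λ ≡ 12·24 ≡ 1.
  x = λ² - 33 - 33 = 1 - 66 ≡ 17; y = λ·(33 - 17) - 6 ≡ 10. → (17, 10)
add G: (17, 10) + (8, 5). λ = (5 - 10)/(8 - 17) ≡ 36/32 mod 41. 32⁻¹ ≡ 9 (mod 41) since 32·9 = 288 ≡ 1, so λ ≡ 37.
  x = λ² - 17 - 8 = 1369 - 25 ≡ 32; y = λ·(17 - 32) - 10 ≡ 9. → (32, 9)
double: tangent at (32, 9): λ = (3·32² + 25)/(2·9) ≡ 22/18. 18⁻¹ ≡ 16 (mod 41) since 18·16 = 288 ≡ 1, so λ ≡ 22·16 ≡ 24.
  x = λ² - 32 - 32 = 576 - 64 ≡ 20; y = λ·(32 - 20) - 9 ≡ 33. → (20, 33)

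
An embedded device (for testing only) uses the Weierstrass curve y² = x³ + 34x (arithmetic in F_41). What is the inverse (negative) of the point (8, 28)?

(8, 13)

-(8, 28) = (8, -28 mod 41) = (8, 13).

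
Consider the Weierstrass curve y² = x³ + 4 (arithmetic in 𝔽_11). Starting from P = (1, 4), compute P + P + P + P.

(0, 9)

Double-and-add on 4 = (100)₂. Start with P = (1, 4) for the leading 1-bit.
double: tangent at (1, 4): λ = (3·1² + 0)/(2·4) ≡ 3/8. 8⁻¹ ≡ 7 (mod 11), so λ ≡ 3·7 ≡ 10.
  x = λ² - 1 - 1 = 100 - 2 ≡ 10; y = λ·(1 - 10) - 4 ≡ 5. → (10, 5)
double: tangent at (10, 5): λ = (3·10² + 0)/(2·5) ≡ 3/10. 10⁻¹ ≡ 10 (mod 11), so λ ≡ 3·10 ≡ 8.
  x = λ² - 10 - 10 = 64 - 20 ≡ 0; y = λ·(10 - 0) - 5 ≡ 9. → (0, 9)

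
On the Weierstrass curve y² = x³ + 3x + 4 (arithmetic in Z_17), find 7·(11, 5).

Write Q = (11, 5).
Repeated addition: build up to 7Q.
2Q: tangent at (11, 5): λ = (3·11² + 3)/(2·5) ≡ 9/10. 10⁻¹ ≡ 12 (mod 17), so λ ≡ 9·12 ≡ 6.
  x = λ² - 11 - 11 = 36 - 22 ≡ 14; y = λ·(11 - 14) - 5 ≡ 11. → (14, 11)
3Q: (14, 11) + (11, 5). λ = (5 - 11)/(11 - 14) ≡ 11/14 mod 17. 14⁻¹ ≡ 11 (mod 17), so λ ≡ 2.
  x = λ² - 14 - 11 = 4 - 25 ≡ 13; y = λ·(14 - 13) - 11 ≡ 8. → (13, 8)
4Q: (13, 8) + (11, 5). λ = (5 - 8)/(11 - 13) ≡ 14/15 mod 17. 15⁻¹ ≡ 8 (mod 17), so λ ≡ 10.
  x = λ² - 13 - 11 = 100 - 24 ≡ 8; y = λ·(13 - 8) - 8 ≡ 8. → (8, 8)
5Q: (8, 8) + (11, 5). λ = (5 - 8)/(11 - 8) ≡ 14/3 mod 17. 3⁻¹ ≡ 6 (mod 17), so λ ≡ 16.
  x = λ² - 8 - 11 = 256 - 19 ≡ 16; y = λ·(8 - 16) - 8 ≡ 0. → (16, 0)
6Q: (16, 0) + (11, 5). λ = (5 - 0)/(11 - 16) ≡ 5/12 mod 17. 12⁻¹ ≡ 10 (mod 17) since 12·10 = 120 ≡ 1, so λ ≡ 16.
  x = λ² - 16 - 11 = 256 - 27 ≡ 8; y = λ·(16 - 8) - 0 ≡ 9. → (8, 9)
7Q: (8, 9) + (11, 5). λ = (5 - 9)/(11 - 8) ≡ 13/3 mod 17. 3⁻¹ ≡ 6 (mod 17), so λ ≡ 10.
  x = λ² - 8 - 11 = 100 - 19 ≡ 13; y = λ·(8 - 13) - 9 ≡ 9. → (13, 9)

(13, 9)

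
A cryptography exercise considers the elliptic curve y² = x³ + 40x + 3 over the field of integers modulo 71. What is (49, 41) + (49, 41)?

tangent at (49, 41): λ = (3·49² + 40)/(2·41) ≡ 1/11. 11⁻¹ ≡ 13 (mod 71), so λ ≡ 1·13 ≡ 13.
  x = λ² - 49 - 49 = 169 - 98 ≡ 0; y = λ·(49 - 0) - 41 ≡ 28. → (0, 28)

(0, 28)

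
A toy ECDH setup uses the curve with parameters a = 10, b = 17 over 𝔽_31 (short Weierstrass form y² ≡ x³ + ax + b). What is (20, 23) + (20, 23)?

(26, 20)

tangent at (20, 23): λ = (3·20² + 10)/(2·23) ≡ 1/15. 15⁻¹ ≡ 29 (mod 31), so λ ≡ 1·29 ≡ 29.
  x = λ² - 20 - 20 = 841 - 40 ≡ 26; y = λ·(20 - 26) - 23 ≡ 20. → (26, 20)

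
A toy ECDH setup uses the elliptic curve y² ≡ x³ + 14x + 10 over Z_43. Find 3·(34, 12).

Write G = (34, 12).
Repeated addition: build up to 3G.
2G: tangent at (34, 12): λ = (3·34² + 14)/(2·12) ≡ 42/24. 24⁻¹ ≡ 9 (mod 43), so λ ≡ 42·9 ≡ 34.
  x = λ² - 34 - 34 = 1156 - 68 ≡ 13; y = λ·(34 - 13) - 12 ≡ 14. → (13, 14)
3G: (13, 14) + (34, 12). λ = (12 - 14)/(34 - 13) ≡ 41/21 mod 43. 21⁻¹ ≡ 41 (mod 43) since 21·41 = 861 ≡ 1, so λ ≡ 4.
  x = λ² - 13 - 34 = 16 - 47 ≡ 12; y = λ·(13 - 12) - 14 ≡ 33. → (12, 33)

(12, 33)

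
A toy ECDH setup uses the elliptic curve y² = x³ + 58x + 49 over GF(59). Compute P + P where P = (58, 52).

tangent at (58, 52): λ = (3·58² + 58)/(2·52) ≡ 2/45. 45⁻¹ ≡ 21 (mod 59), so λ ≡ 2·21 ≡ 42.
  x = λ² - 58 - 58 = 1764 - 116 ≡ 55; y = λ·(58 - 55) - 52 ≡ 15. → (55, 15)

(55, 15)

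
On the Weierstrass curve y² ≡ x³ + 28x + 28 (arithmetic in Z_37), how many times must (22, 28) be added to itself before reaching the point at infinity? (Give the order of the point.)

2P: tangent at (22, 28): λ = (3·22² + 28)/(2·28) ≡ 0/19. 19⁻¹ ≡ 2 (mod 37), so λ ≡ 0·2 ≡ 0.
  x = λ² - 22 - 22 = 0 - 44 ≡ 30; y = λ·(22 - 30) - 28 ≡ 9. → (30, 9)
3P: (30, 9) + (22, 28). λ = (28 - 9)/(22 - 30) ≡ 19/29 mod 37. 29⁻¹ ≡ 23 (mod 37) since 29·23 = 667 ≡ 1, so λ ≡ 30.
  x = λ² - 30 - 22 = 900 - 52 ≡ 34; y = λ·(30 - 34) - 9 ≡ 19. → (34, 19)
4P: (34, 19) + (22, 28). λ = (28 - 19)/(22 - 34) ≡ 9/25 mod 37. 25⁻¹ ≡ 3 (mod 37) since 25·3 = 75 ≡ 1, so λ ≡ 27.
  x = λ² - 34 - 22 = 729 - 56 ≡ 7; y = λ·(34 - 7) - 19 ≡ 7. → (7, 7)
5P: (7, 7) + (22, 28). λ = (28 - 7)/(22 - 7) ≡ 21/15 mod 37. 15⁻¹ ≡ 5 (mod 37), so λ ≡ 31.
  x = λ² - 7 - 22 = 961 - 29 ≡ 7; y = λ·(7 - 7) - 7 ≡ 30. → (7, 30)
6P: (7, 30) + (22, 28). λ = (28 - 30)/(22 - 7) ≡ 35/15 mod 37. 15⁻¹ ≡ 5 (mod 37), so λ ≡ 27.
  x = λ² - 7 - 22 = 729 - 29 ≡ 34; y = λ·(7 - 34) - 30 ≡ 18. → (34, 18)
7P: (34, 18) + (22, 28). λ = (28 - 18)/(22 - 34) ≡ 10/25 mod 37. 25⁻¹ ≡ 3 (mod 37), so λ ≡ 30.
  x = λ² - 34 - 22 = 900 - 56 ≡ 30; y = λ·(34 - 30) - 18 ≡ 28. → (30, 28)
8P: (30, 28) + (22, 28). λ = (28 - 28)/(22 - 30) ≡ 0/29 mod 37. 29⁻¹ ≡ 23 (mod 37) since 29·23 = 667 ≡ 1, so λ ≡ 0.
  x = λ² - 30 - 22 = 0 - 52 ≡ 22; y = λ·(30 - 22) - 28 ≡ 9. → (22, 9)
9P: (22, 9) + (22, 28): same x and y₁ ≡ -y₂, so the sum is the point at infinity.
9P = the point at infinity, so the order is 9.

9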